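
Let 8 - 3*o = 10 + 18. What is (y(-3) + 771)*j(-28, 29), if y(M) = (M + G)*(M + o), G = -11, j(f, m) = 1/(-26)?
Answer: -2719/78 ≈ -34.859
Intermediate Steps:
j(f, m) = -1/26
o = -20/3 (o = 8/3 - (10 + 18)/3 = 8/3 - ⅓*28 = 8/3 - 28/3 = -20/3 ≈ -6.6667)
y(M) = (-11 + M)*(-20/3 + M) (y(M) = (M - 11)*(M - 20/3) = (-11 + M)*(-20/3 + M))
(y(-3) + 771)*j(-28, 29) = ((220/3 + (-3)² - 53/3*(-3)) + 771)*(-1/26) = ((220/3 + 9 + 53) + 771)*(-1/26) = (406/3 + 771)*(-1/26) = (2719/3)*(-1/26) = -2719/78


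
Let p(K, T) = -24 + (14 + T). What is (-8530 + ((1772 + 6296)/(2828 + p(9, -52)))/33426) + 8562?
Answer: 739652545/23114079 ≈ 32.000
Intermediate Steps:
p(K, T) = -10 + T
(-8530 + ((1772 + 6296)/(2828 + p(9, -52)))/33426) + 8562 = (-8530 + ((1772 + 6296)/(2828 + (-10 - 52)))/33426) + 8562 = (-8530 + (8068/(2828 - 62))*(1/33426)) + 8562 = (-8530 + (8068/2766)*(1/33426)) + 8562 = (-8530 + (8068*(1/2766))*(1/33426)) + 8562 = (-8530 + (4034/1383)*(1/33426)) + 8562 = (-8530 + 2017/23114079) + 8562 = -197163091853/23114079 + 8562 = 739652545/23114079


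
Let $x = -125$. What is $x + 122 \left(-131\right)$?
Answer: $-16107$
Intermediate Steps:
$x + 122 \left(-131\right) = -125 + 122 \left(-131\right) = -125 - 15982 = -16107$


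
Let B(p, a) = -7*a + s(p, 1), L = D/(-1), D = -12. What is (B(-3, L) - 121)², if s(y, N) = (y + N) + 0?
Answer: 42849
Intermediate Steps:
s(y, N) = N + y (s(y, N) = (N + y) + 0 = N + y)
L = 12 (L = -12/(-1) = -12*(-1) = 12)
B(p, a) = 1 + p - 7*a (B(p, a) = -7*a + (1 + p) = 1 + p - 7*a)
(B(-3, L) - 121)² = ((1 - 3 - 7*12) - 121)² = ((1 - 3 - 84) - 121)² = (-86 - 121)² = (-207)² = 42849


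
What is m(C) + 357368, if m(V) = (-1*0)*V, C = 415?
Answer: 357368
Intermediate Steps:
m(V) = 0 (m(V) = 0*V = 0)
m(C) + 357368 = 0 + 357368 = 357368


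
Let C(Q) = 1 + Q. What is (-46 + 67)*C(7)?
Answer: 168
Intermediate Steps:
(-46 + 67)*C(7) = (-46 + 67)*(1 + 7) = 21*8 = 168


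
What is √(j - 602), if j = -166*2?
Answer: I*√934 ≈ 30.561*I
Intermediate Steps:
j = -332
√(j - 602) = √(-332 - 602) = √(-934) = I*√934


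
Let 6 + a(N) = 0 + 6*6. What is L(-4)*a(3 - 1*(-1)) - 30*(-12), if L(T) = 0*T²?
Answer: 360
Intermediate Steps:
L(T) = 0
a(N) = 30 (a(N) = -6 + (0 + 6*6) = -6 + (0 + 36) = -6 + 36 = 30)
L(-4)*a(3 - 1*(-1)) - 30*(-12) = 0*30 - 30*(-12) = 0 + 360 = 360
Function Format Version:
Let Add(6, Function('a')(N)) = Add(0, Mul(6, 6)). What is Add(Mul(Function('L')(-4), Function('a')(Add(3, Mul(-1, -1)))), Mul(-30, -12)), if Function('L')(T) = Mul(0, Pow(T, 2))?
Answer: 360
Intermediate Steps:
Function('L')(T) = 0
Function('a')(N) = 30 (Function('a')(N) = Add(-6, Add(0, Mul(6, 6))) = Add(-6, Add(0, 36)) = Add(-6, 36) = 30)
Add(Mul(Function('L')(-4), Function('a')(Add(3, Mul(-1, -1)))), Mul(-30, -12)) = Add(Mul(0, 30), Mul(-30, -12)) = Add(0, 360) = 360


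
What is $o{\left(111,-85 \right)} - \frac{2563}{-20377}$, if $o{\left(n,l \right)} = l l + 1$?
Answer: $\frac{147246765}{20377} \approx 7226.1$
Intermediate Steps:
$o{\left(n,l \right)} = 1 + l^{2}$ ($o{\left(n,l \right)} = l^{2} + 1 = 1 + l^{2}$)
$o{\left(111,-85 \right)} - \frac{2563}{-20377} = \left(1 + \left(-85\right)^{2}\right) - \frac{2563}{-20377} = \left(1 + 7225\right) - 2563 \left(- \frac{1}{20377}\right) = 7226 - - \frac{2563}{20377} = 7226 + \frac{2563}{20377} = \frac{147246765}{20377}$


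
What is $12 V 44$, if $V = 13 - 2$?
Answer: $5808$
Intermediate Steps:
$V = 11$ ($V = 13 - 2 = 11$)
$12 V 44 = 12 \cdot 11 \cdot 44 = 132 \cdot 44 = 5808$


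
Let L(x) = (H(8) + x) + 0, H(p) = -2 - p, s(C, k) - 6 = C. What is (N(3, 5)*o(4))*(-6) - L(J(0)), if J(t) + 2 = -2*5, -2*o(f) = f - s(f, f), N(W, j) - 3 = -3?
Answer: 22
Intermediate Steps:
N(W, j) = 0 (N(W, j) = 3 - 3 = 0)
s(C, k) = 6 + C
o(f) = 3 (o(f) = -(f - (6 + f))/2 = -(f + (-6 - f))/2 = -½*(-6) = 3)
J(t) = -12 (J(t) = -2 - 2*5 = -2 - 10 = -12)
L(x) = -10 + x (L(x) = ((-2 - 1*8) + x) + 0 = ((-2 - 8) + x) + 0 = (-10 + x) + 0 = -10 + x)
(N(3, 5)*o(4))*(-6) - L(J(0)) = (0*3)*(-6) - (-10 - 12) = 0*(-6) - 1*(-22) = 0 + 22 = 22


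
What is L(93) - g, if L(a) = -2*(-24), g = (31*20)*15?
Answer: -9252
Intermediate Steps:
g = 9300 (g = 620*15 = 9300)
L(a) = 48
L(93) - g = 48 - 1*9300 = 48 - 9300 = -9252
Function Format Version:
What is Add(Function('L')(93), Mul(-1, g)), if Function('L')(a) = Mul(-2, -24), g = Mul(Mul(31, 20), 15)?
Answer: -9252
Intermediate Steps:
g = 9300 (g = Mul(620, 15) = 9300)
Function('L')(a) = 48
Add(Function('L')(93), Mul(-1, g)) = Add(48, Mul(-1, 9300)) = Add(48, -9300) = -9252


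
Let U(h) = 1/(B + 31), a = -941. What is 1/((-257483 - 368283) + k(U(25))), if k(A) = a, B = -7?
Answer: -1/626707 ≈ -1.5956e-6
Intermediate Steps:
U(h) = 1/24 (U(h) = 1/(-7 + 31) = 1/24)
k(A) = -941
1/((-257483 - 368283) + k(U(25))) = 1/((-257483 - 368283) - 941) = 1/(-625766 - 941) = 1/(-626707) = -1/626707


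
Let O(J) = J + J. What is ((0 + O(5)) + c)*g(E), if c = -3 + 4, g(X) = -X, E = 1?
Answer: -11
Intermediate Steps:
O(J) = 2*J
c = 1
((0 + O(5)) + c)*g(E) = ((0 + 2*5) + 1)*(-1*1) = ((0 + 10) + 1)*(-1) = (10 + 1)*(-1) = 11*(-1) = -11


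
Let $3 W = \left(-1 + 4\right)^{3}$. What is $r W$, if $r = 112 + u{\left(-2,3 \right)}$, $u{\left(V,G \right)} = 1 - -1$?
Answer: $1026$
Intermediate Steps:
$u{\left(V,G \right)} = 2$ ($u{\left(V,G \right)} = 1 + 1 = 2$)
$W = 9$ ($W = \frac{\left(-1 + 4\right)^{3}}{3} = \frac{3^{3}}{3} = \frac{1}{3} \cdot 27 = 9$)
$r = 114$ ($r = 112 + 2 = 114$)
$r W = 114 \cdot 9 = 1026$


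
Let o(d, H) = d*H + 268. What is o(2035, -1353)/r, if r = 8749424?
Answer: -2753087/8749424 ≈ -0.31466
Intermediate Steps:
o(d, H) = 268 + H*d (o(d, H) = H*d + 268 = 268 + H*d)
o(2035, -1353)/r = (268 - 1353*2035)/8749424 = (268 - 2753355)*(1/8749424) = -2753087*1/8749424 = -2753087/8749424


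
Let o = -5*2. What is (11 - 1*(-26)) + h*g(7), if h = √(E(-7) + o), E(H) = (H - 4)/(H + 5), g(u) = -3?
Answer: 37 - 9*I*√2/2 ≈ 37.0 - 6.364*I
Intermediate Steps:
E(H) = (-4 + H)/(5 + H)
o = -10
h = 3*I*√2/2 (h = √((-4 - 7)/(5 - 7) - 10) = √(-11/(-2) - 10) = √(-½*(-11) - 10) = √(11/2 - 10) = √(-9/2) = 3*I*√2/2 ≈ 2.1213*I)
(11 - 1*(-26)) + h*g(7) = (11 - 1*(-26)) + (3*I*√2/2)*(-3) = (11 + 26) - 9*I*√2/2 = 37 - 9*I*√2/2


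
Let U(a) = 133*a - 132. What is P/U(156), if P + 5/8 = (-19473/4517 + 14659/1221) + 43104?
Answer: 1902149030899/909620306496 ≈ 2.0911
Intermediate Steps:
U(a) = -132 + 133*a
P = 1902149030899/44122056 (P = -5/8 + ((-19473/4517 + 14659/1221) + 43104) = -5/8 + (42438170/5515257 + 43104) = -5/8 + 237772075898/5515257 = 1902149030899/44122056 ≈ 43111.)
P/U(156) = 1902149030899/(44122056*(-132 + 133*156)) = 1902149030899/(44122056*(-132 + 20748)) = (1902149030899/44122056)/20616 = (1902149030899/44122056)*(1/20616) = 1902149030899/909620306496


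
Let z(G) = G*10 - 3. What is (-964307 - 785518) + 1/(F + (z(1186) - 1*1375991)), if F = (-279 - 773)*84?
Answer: -2541624312151/1452502 ≈ -1.7498e+6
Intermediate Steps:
z(G) = -3 + 10*G (z(G) = 10*G - 3 = -3 + 10*G)
F = -88368 (F = -1052*84 = -88368)
(-964307 - 785518) + 1/(F + (z(1186) - 1*1375991)) = (-964307 - 785518) + 1/(-88368 + ((-3 + 10*1186) - 1*1375991)) = -1749825 + 1/(-88368 + ((-3 + 11860) - 1375991)) = -1749825 + 1/(-88368 + (11857 - 1375991)) = -1749825 + 1/(-88368 - 1364134) = -1749825 + 1/(-1452502) = -1749825 - 1/1452502 = -2541624312151/1452502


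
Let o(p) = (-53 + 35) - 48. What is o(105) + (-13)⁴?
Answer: 28495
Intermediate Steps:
o(p) = -66 (o(p) = -18 - 48 = -66)
o(105) + (-13)⁴ = -66 + (-13)⁴ = -66 + 28561 = 28495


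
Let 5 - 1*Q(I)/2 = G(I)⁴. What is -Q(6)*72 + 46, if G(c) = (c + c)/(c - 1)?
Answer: 2564734/625 ≈ 4103.6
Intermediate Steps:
G(c) = 2*c/(-1 + c) (G(c) = (2*c)/(-1 + c) = 2*c/(-1 + c))
Q(I) = 10 - 32*I⁴/(-1 + I)⁴ (Q(I) = 10 - 2*16*I⁴/(-1 + I)⁴ = 10 - 32*I⁴/(-1 + I)⁴)
-Q(6)*72 + 46 = -(10 - 32*6⁴/(-1 + 6)⁴)*72 + 46 = -(10 - 32*1296/5⁴)*72 + 46 = -(10 - 32*1296*1/625)*72 + 46 = -(10 - 41472/625)*72 + 46 = -1*(-35222/625)*72 + 46 = (35222/625)*72 + 46 = 2535984/625 + 46 = 2564734/625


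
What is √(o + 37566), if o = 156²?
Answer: 3*√6878 ≈ 248.80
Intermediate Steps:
o = 24336
√(o + 37566) = √(24336 + 37566) = √61902 = 3*√6878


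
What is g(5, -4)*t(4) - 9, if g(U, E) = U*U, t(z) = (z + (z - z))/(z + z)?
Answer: 7/2 ≈ 3.5000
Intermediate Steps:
t(z) = ½ (t(z) = (z + 0)/((2*z)) = z*(1/(2*z)) = ½)
g(U, E) = U²
g(5, -4)*t(4) - 9 = 5²*(½) - 9 = 25*(½) - 9 = 25/2 - 9 = 7/2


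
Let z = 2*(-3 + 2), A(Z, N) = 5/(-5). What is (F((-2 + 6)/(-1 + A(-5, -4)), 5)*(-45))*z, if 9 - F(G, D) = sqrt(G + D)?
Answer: 810 - 90*sqrt(3) ≈ 654.12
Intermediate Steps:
A(Z, N) = -1 (A(Z, N) = 5*(-1/5) = -1)
z = -2 (z = 2*(-1) = -2)
F(G, D) = 9 - sqrt(D + G) (F(G, D) = 9 - sqrt(G + D) = 9 - sqrt(D + G))
(F((-2 + 6)/(-1 + A(-5, -4)), 5)*(-45))*z = ((9 - sqrt(5 + (-2 + 6)/(-1 - 1)))*(-45))*(-2) = ((9 - sqrt(5 + 4/(-2)))*(-45))*(-2) = ((9 - sqrt(5 + 4*(-1/2)))*(-45))*(-2) = ((9 - sqrt(5 - 2))*(-45))*(-2) = ((9 - sqrt(3))*(-45))*(-2) = (-405 + 45*sqrt(3))*(-2) = 810 - 90*sqrt(3)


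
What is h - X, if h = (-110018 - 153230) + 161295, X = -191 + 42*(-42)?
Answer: -99998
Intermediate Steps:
X = -1955 (X = -191 - 1764 = -1955)
h = -101953 (h = -263248 + 161295 = -101953)
h - X = -101953 - 1*(-1955) = -101953 + 1955 = -99998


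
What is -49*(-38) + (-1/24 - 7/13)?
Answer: 580763/312 ≈ 1861.4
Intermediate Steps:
-49*(-38) + (-1/24 - 7/13) = 1862 + (-1*1/24 - 7*1/13) = 1862 + (-1/24 - 7/13) = 1862 - 181/312 = 580763/312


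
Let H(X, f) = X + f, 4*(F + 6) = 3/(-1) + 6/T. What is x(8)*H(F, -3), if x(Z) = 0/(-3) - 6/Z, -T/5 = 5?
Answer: 2943/400 ≈ 7.3575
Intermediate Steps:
T = -25 (T = -5*5 = -25)
F = -681/100 (F = -6 + (3/(-1) + 6/(-25))/4 = -6 + (3*(-1) + 6*(-1/25))/4 = -6 + (-3 - 6/25)/4 = -6 + (1/4)*(-81/25) = -6 - 81/100 = -681/100 ≈ -6.8100)
x(Z) = -6/Z (x(Z) = 0*(-1/3) - 6/Z = 0 - 6/Z = -6/Z)
x(8)*H(F, -3) = (-6/8)*(-681/100 - 3) = -6*1/8*(-981/100) = -3/4*(-981/100) = 2943/400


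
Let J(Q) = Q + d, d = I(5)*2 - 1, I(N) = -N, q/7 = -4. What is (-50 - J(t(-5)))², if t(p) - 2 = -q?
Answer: 4761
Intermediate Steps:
q = -28 (q = 7*(-4) = -28)
t(p) = 30 (t(p) = 2 - 1*(-28) = 2 + 28 = 30)
d = -11 (d = -1*5*2 - 1 = -5*2 - 1 = -10 - 1 = -11)
J(Q) = -11 + Q (J(Q) = Q - 11 = -11 + Q)
(-50 - J(t(-5)))² = (-50 - (-11 + 30))² = (-50 - 1*19)² = (-50 - 19)² = (-69)² = 4761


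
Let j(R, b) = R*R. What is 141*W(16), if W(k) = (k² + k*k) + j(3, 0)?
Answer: 73461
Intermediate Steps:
j(R, b) = R²
W(k) = 9 + 2*k² (W(k) = (k² + k*k) + 3² = (k² + k²) + 9 = 2*k² + 9 = 9 + 2*k²)
141*W(16) = 141*(9 + 2*16²) = 141*(9 + 2*256) = 141*(9 + 512) = 141*521 = 73461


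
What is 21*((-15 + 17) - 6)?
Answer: -84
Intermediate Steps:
21*((-15 + 17) - 6) = 21*(2 - 6) = 21*(-4) = -84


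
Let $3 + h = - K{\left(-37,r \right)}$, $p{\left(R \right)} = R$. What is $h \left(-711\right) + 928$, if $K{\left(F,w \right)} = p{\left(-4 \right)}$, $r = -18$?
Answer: $217$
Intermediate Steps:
$K{\left(F,w \right)} = -4$
$h = 1$ ($h = -3 - -4 = -3 + 4 = 1$)
$h \left(-711\right) + 928 = 1 \left(-711\right) + 928 = -711 + 928 = 217$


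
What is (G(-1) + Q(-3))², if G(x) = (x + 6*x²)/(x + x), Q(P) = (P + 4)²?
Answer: 9/4 ≈ 2.2500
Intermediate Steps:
Q(P) = (4 + P)²
G(x) = (x + 6*x²)/(2*x) (G(x) = (x + 6*x²)/((2*x)) = (x + 6*x²)*(1/(2*x)) = (x + 6*x²)/(2*x))
(G(-1) + Q(-3))² = ((½ + 3*(-1)) + (4 - 3)²)² = ((½ - 3) + 1²)² = (-5/2 + 1)² = (-3/2)² = 9/4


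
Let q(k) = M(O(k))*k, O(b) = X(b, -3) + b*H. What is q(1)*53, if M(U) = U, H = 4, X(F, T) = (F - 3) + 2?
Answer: 212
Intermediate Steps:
X(F, T) = -1 + F (X(F, T) = (-3 + F) + 2 = -1 + F)
O(b) = -1 + 5*b (O(b) = (-1 + b) + b*4 = (-1 + b) + 4*b = -1 + 5*b)
q(k) = k*(-1 + 5*k) (q(k) = (-1 + 5*k)*k = k*(-1 + 5*k))
q(1)*53 = (1*(-1 + 5*1))*53 = (1*(-1 + 5))*53 = (1*4)*53 = 4*53 = 212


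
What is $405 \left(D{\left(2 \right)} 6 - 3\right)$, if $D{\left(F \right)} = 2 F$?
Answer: $8505$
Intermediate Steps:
$405 \left(D{\left(2 \right)} 6 - 3\right) = 405 \left(2 \cdot 2 \cdot 6 - 3\right) = 405 \left(4 \cdot 6 - 3\right) = 405 \left(24 - 3\right) = 405 \cdot 21 = 8505$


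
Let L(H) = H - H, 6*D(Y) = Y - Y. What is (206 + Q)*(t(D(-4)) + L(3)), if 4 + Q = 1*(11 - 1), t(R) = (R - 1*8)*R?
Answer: 0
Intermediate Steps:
D(Y) = 0 (D(Y) = (Y - Y)/6 = (1/6)*0 = 0)
L(H) = 0
t(R) = R*(-8 + R) (t(R) = (R - 8)*R = (-8 + R)*R = R*(-8 + R))
Q = 6 (Q = -4 + 1*(11 - 1) = -4 + 1*10 = -4 + 10 = 6)
(206 + Q)*(t(D(-4)) + L(3)) = (206 + 6)*(0*(-8 + 0) + 0) = 212*(0*(-8) + 0) = 212*(0 + 0) = 212*0 = 0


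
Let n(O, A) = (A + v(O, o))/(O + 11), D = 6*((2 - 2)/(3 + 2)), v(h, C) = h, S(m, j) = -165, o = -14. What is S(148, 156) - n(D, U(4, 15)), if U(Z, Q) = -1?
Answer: -1814/11 ≈ -164.91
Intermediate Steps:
D = 0 (D = 6*(0/5) = 6*(0*(1/5)) = 6*0 = 0)
n(O, A) = (A + O)/(11 + O) (n(O, A) = (A + O)/(O + 11) = (A + O)/(11 + O))
S(148, 156) - n(D, U(4, 15)) = -165 - (-1 + 0)/(11 + 0) = -165 - (-1)/11 = -165 - 1*(-1/11) = -165 + 1/11 = -1814/11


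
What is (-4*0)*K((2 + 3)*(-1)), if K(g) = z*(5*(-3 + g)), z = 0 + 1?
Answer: 0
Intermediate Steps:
z = 1
K(g) = -15 + 5*g (K(g) = 1*(5*(-3 + g)) = 1*(-15 + 5*g) = -15 + 5*g)
(-4*0)*K((2 + 3)*(-1)) = (-4*0)*(-15 + 5*((2 + 3)*(-1))) = 0*(-15 + 5*(5*(-1))) = 0*(-15 + 5*(-5)) = 0*(-15 - 25) = 0*(-40) = 0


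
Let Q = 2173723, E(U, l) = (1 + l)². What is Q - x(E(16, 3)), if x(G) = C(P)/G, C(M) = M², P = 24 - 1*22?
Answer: 8694891/4 ≈ 2.1737e+6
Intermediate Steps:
P = 2 (P = 24 - 22 = 2)
x(G) = 4/G (x(G) = 2²/G = 4/G)
Q - x(E(16, 3)) = 2173723 - 4/((1 + 3)²) = 2173723 - 4/(4²) = 2173723 - 4/16 = 2173723 - 1*¼ = 2173723 - ¼ = 8694891/4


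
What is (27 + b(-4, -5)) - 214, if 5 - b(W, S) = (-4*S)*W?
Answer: -102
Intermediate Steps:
b(W, S) = 5 + 4*S*W (b(W, S) = 5 - (-4*S)*W = 5 - (-4)*S*W = 5 + 4*S*W)
(27 + b(-4, -5)) - 214 = (27 + (5 + 4*(-5)*(-4))) - 214 = (27 + (5 + 80)) - 214 = (27 + 85) - 214 = 112 - 214 = -102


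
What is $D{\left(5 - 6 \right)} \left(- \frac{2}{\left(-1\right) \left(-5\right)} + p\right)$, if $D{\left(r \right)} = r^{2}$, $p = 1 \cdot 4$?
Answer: $\frac{18}{5} \approx 3.6$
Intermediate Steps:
$p = 4$
$D{\left(5 - 6 \right)} \left(- \frac{2}{\left(-1\right) \left(-5\right)} + p\right) = \left(5 - 6\right)^{2} \left(- \frac{2}{\left(-1\right) \left(-5\right)} + 4\right) = \left(5 - 6\right)^{2} \left(- \frac{2}{5} + 4\right) = \left(-1\right)^{2} \left(\left(-2\right) \frac{1}{5} + 4\right) = 1 \left(- \frac{2}{5} + 4\right) = 1 \cdot \frac{18}{5} = \frac{18}{5}$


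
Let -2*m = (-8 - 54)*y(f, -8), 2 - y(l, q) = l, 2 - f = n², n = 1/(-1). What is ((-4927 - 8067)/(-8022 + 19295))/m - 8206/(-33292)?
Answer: 1217548565/5817161098 ≈ 0.20930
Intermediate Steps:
n = -1
f = 1 (f = 2 - 1*(-1)² = 2 - 1*1 = 2 - 1 = 1)
y(l, q) = 2 - l
m = 31 (m = -(-8 - 54)*(2 - 1*1)/2 = -(-31)*(2 - 1) = -(-31) = -½*(-62) = 31)
((-4927 - 8067)/(-8022 + 19295))/m - 8206/(-33292) = ((-4927 - 8067)/(-8022 + 19295))/31 - 8206/(-33292) = -12994/11273*(1/31) - 8206*(-1/33292) = -12994*1/11273*(1/31) + 4103/16646 = -12994/11273*1/31 + 4103/16646 = -12994/349463 + 4103/16646 = 1217548565/5817161098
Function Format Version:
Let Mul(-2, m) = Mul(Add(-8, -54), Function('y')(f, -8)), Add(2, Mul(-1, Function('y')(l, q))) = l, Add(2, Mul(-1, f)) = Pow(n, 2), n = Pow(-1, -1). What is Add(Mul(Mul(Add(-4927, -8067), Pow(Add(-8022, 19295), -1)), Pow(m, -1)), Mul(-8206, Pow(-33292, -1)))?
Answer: Rational(1217548565, 5817161098) ≈ 0.20930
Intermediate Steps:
n = -1
f = 1 (f = Add(2, Mul(-1, Pow(-1, 2))) = Add(2, Mul(-1, 1)) = Add(2, -1) = 1)
Function('y')(l, q) = Add(2, Mul(-1, l))
m = 31 (m = Mul(Rational(-1, 2), Mul(Add(-8, -54), Add(2, Mul(-1, 1)))) = Mul(Rational(-1, 2), Mul(-62, Add(2, -1))) = Mul(Rational(-1, 2), Mul(-62, 1)) = Mul(Rational(-1, 2), -62) = 31)
Add(Mul(Mul(Add(-4927, -8067), Pow(Add(-8022, 19295), -1)), Pow(m, -1)), Mul(-8206, Pow(-33292, -1))) = Add(Mul(Mul(Add(-4927, -8067), Pow(Add(-8022, 19295), -1)), Pow(31, -1)), Mul(-8206, Pow(-33292, -1))) = Add(Mul(Mul(-12994, Pow(11273, -1)), Rational(1, 31)), Mul(-8206, Rational(-1, 33292))) = Add(Mul(Mul(-12994, Rational(1, 11273)), Rational(1, 31)), Rational(4103, 16646)) = Add(Mul(Rational(-12994, 11273), Rational(1, 31)), Rational(4103, 16646)) = Add(Rational(-12994, 349463), Rational(4103, 16646)) = Rational(1217548565, 5817161098)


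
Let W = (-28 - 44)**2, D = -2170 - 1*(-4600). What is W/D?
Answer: 32/15 ≈ 2.1333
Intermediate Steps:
D = 2430 (D = -2170 + 4600 = 2430)
W = 5184 (W = (-72)**2 = 5184)
W/D = 5184/2430 = 5184*(1/2430) = 32/15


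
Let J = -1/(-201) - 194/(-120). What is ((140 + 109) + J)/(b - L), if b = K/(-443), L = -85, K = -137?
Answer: 148774019/50641280 ≈ 2.9378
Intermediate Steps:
J = 2173/1340 (J = -1*(-1/201) - 194*(-1/120) = 1/201 + 97/60 = 2173/1340 ≈ 1.6216)
b = 137/443 (b = -137/(-443) = -137*(-1/443) = 137/443 ≈ 0.30926)
((140 + 109) + J)/(b - L) = ((140 + 109) + 2173/1340)/(137/443 - 1*(-85)) = (249 + 2173/1340)/(137/443 + 85) = 335833/(1340*(37792/443)) = (335833/1340)*(443/37792) = 148774019/50641280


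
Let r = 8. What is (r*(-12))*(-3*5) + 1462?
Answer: 2902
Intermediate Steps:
(r*(-12))*(-3*5) + 1462 = (8*(-12))*(-3*5) + 1462 = -96*(-15) + 1462 = 1440 + 1462 = 2902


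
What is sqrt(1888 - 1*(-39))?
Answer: sqrt(1927) ≈ 43.898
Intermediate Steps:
sqrt(1888 - 1*(-39)) = sqrt(1888 + 39) = sqrt(1927)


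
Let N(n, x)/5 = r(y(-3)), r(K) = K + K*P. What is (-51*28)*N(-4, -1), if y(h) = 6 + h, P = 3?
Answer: -85680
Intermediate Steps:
r(K) = 4*K (r(K) = K + K*3 = K + 3*K = 4*K)
N(n, x) = 60 (N(n, x) = 5*(4*(6 - 3)) = 5*(4*3) = 5*12 = 60)
(-51*28)*N(-4, -1) = -51*28*60 = -1428*60 = -85680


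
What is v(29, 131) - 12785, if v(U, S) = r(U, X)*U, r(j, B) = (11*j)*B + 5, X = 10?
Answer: 79870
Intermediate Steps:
r(j, B) = 5 + 11*B*j (r(j, B) = 11*B*j + 5 = 5 + 11*B*j)
v(U, S) = U*(5 + 110*U) (v(U, S) = (5 + 11*10*U)*U = (5 + 110*U)*U = U*(5 + 110*U))
v(29, 131) - 12785 = 5*29*(1 + 22*29) - 12785 = 5*29*(1 + 638) - 12785 = 5*29*639 - 12785 = 92655 - 12785 = 79870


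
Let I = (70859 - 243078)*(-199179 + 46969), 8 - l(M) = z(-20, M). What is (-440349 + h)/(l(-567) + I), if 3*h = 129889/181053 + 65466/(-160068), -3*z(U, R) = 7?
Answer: -6380829811305439/379843323802350239934 ≈ -1.6799e-5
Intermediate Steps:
z(U, R) = -7/3 (z(U, R) = -⅓*7 = -7/3)
l(M) = 31/3 (l(M) = 8 - 1*(-7/3) = 8 + 7/3 = 31/3)
h = 1489709459/14490395802 (h = (129889/181053 + 65466/(-160068))/3 = (129889*(1/181053) + 65466*(-1/160068))/3 = (129889/181053 - 10911/26678)/3 = (⅓)*(1489709459/4830131934) = 1489709459/14490395802 ≈ 0.10281)
I = 26213453990 (I = -172219*(-152210) = 26213453990)
(-440349 + h)/(l(-567) + I) = (-440349 + 1489709459/14490395802)/(31/3 + 26213453990) = -6380829811305439/(14490395802*78640362001/3) = -6380829811305439/14490395802*3/78640362001 = -6380829811305439/379843323802350239934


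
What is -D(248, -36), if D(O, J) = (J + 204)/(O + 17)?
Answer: -168/265 ≈ -0.63396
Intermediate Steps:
D(O, J) = (204 + J)/(17 + O)
-D(248, -36) = -(204 - 36)/(17 + 248) = -168/265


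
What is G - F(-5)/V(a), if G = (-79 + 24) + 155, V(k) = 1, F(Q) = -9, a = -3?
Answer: 109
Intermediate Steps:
G = 100 (G = -55 + 155 = 100)
G - F(-5)/V(a) = 100 - (-9)/1 = 100 - (-9) = 100 - 1*(-9) = 100 + 9 = 109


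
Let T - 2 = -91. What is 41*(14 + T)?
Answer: -3075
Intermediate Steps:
T = -89 (T = 2 - 91 = -89)
41*(14 + T) = 41*(14 - 89) = 41*(-75) = -3075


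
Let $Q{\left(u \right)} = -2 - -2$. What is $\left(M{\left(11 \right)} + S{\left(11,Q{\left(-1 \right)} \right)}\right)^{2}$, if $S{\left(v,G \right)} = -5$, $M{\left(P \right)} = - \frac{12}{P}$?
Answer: $\frac{4489}{121} \approx 37.099$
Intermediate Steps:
$Q{\left(u \right)} = 0$ ($Q{\left(u \right)} = -2 + 2 = 0$)
$\left(M{\left(11 \right)} + S{\left(11,Q{\left(-1 \right)} \right)}\right)^{2} = \left(- \frac{12}{11} - 5\right)^{2} = \left(- \frac{67}{11}\right)^{2} = \frac{4489}{121}$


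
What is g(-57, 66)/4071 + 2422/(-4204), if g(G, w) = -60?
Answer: -1685367/2852414 ≈ -0.59086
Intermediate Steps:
g(-57, 66)/4071 + 2422/(-4204) = -60/4071 + 2422/(-4204) = -60*1/4071 + 2422*(-1/4204) = -20/1357 - 1211/2102 = -1685367/2852414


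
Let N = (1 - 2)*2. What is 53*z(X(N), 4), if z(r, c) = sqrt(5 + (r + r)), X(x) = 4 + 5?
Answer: 53*sqrt(23) ≈ 254.18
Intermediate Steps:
N = -2 (N = -1*2 = -2)
X(x) = 9
z(r, c) = sqrt(5 + 2*r)
53*z(X(N), 4) = 53*sqrt(5 + 2*9) = 53*sqrt(5 + 18) = 53*sqrt(23)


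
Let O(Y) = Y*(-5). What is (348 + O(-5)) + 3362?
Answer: 3735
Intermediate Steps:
O(Y) = -5*Y
(348 + O(-5)) + 3362 = (348 - 5*(-5)) + 3362 = (348 + 25) + 3362 = 373 + 3362 = 3735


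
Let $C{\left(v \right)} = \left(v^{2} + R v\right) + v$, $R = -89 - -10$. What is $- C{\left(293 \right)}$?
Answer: $-62995$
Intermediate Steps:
$R = -79$ ($R = -89 + 10 = -79$)
$C{\left(v \right)} = v^{2} - 78 v$ ($C{\left(v \right)} = \left(v^{2} - 79 v\right) + v = v^{2} - 78 v$)
$- C{\left(293 \right)} = - 293 \left(-78 + 293\right) = - 293 \cdot 215 = \left(-1\right) 62995 = -62995$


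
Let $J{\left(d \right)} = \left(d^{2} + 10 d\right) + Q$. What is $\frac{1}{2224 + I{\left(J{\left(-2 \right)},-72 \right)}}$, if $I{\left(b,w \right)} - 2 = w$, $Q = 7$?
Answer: $\frac{1}{2154} \approx 0.00046425$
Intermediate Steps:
$J{\left(d \right)} = 7 + d^{2} + 10 d$ ($J{\left(d \right)} = \left(d^{2} + 10 d\right) + 7 = 7 + d^{2} + 10 d$)
$I{\left(b,w \right)} = 2 + w$
$\frac{1}{2224 + I{\left(J{\left(-2 \right)},-72 \right)}} = \frac{1}{2224 + \left(2 - 72\right)} = \frac{1}{2224 - 70} = \frac{1}{2154}$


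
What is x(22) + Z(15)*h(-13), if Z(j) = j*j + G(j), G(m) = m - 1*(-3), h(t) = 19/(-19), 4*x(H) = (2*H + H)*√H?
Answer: -243 + 33*√22/2 ≈ -165.61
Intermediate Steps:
x(H) = 3*H^(3/2)/4 (x(H) = ((2*H + H)*√H)/4 = ((3*H)*√H)/4 = (3*H^(3/2))/4 = 3*H^(3/2)/4)
h(t) = -1 (h(t) = 19*(-1/19) = -1)
G(m) = 3 + m (G(m) = m + 3 = 3 + m)
Z(j) = 3 + j + j² (Z(j) = j*j + (3 + j) = j² + (3 + j) = 3 + j + j²)
x(22) + Z(15)*h(-13) = 3*22^(3/2)/4 + (3 + 15 + 15²)*(-1) = 3*(22*√22)/4 + (3 + 15 + 225)*(-1) = 33*√22/2 + 243*(-1) = 33*√22/2 - 243 = -243 + 33*√22/2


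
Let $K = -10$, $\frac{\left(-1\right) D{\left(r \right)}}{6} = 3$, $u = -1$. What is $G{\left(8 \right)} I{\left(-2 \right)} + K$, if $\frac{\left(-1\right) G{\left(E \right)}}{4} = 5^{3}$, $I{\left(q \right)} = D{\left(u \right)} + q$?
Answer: $9990$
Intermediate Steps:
$D{\left(r \right)} = -18$ ($D{\left(r \right)} = \left(-6\right) 3 = -18$)
$I{\left(q \right)} = -18 + q$
$G{\left(E \right)} = -500$ ($G{\left(E \right)} = - 4 \cdot 5^{3} = \left(-4\right) 125 = -500$)
$G{\left(8 \right)} I{\left(-2 \right)} + K = - 500 \left(-18 - 2\right) - 10 = \left(-500\right) \left(-20\right) - 10 = 10000 - 10 = 9990$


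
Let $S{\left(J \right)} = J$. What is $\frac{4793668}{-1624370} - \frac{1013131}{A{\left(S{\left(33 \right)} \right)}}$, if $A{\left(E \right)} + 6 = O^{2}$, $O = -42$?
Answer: $- \frac{75187585037}{129801930} \approx -579.25$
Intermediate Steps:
$A{\left(E \right)} = 1758$ ($A{\left(E \right)} = -6 + \left(-42\right)^{2} = -6 + 1764 = 1758$)
$\frac{4793668}{-1624370} - \frac{1013131}{A{\left(S{\left(33 \right)} \right)}} = \frac{4793668}{-1624370} - \frac{1013131}{1758} = 4793668 \left(- \frac{1}{1624370}\right) - \frac{1013131}{1758} = - \frac{217894}{73835} - \frac{1013131}{1758} = - \frac{75187585037}{129801930}$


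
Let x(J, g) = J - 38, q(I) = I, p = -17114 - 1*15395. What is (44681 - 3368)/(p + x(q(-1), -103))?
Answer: -41313/32548 ≈ -1.2693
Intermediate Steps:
p = -32509 (p = -17114 - 15395 = -32509)
x(J, g) = -38 + J
(44681 - 3368)/(p + x(q(-1), -103)) = (44681 - 3368)/(-32509 + (-38 - 1)) = 41313/(-32509 - 39) = 41313/(-32548) = 41313*(-1/32548) = -41313/32548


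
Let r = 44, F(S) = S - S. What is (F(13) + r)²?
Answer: 1936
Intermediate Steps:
F(S) = 0
(F(13) + r)² = (0 + 44)² = 44² = 1936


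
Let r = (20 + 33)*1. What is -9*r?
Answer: -477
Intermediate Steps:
r = 53 (r = 53*1 = 53)
-9*r = -9*53 = -477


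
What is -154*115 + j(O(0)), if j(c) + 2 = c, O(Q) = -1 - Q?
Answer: -17713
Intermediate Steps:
j(c) = -2 + c
-154*115 + j(O(0)) = -154*115 + (-2 + (-1 - 1*0)) = -17710 + (-2 + (-1 + 0)) = -17710 + (-2 - 1) = -17710 - 3 = -17713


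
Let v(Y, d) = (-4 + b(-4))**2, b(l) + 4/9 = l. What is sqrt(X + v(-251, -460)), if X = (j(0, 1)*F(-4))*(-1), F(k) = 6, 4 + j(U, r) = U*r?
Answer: 2*sqrt(1930)/9 ≈ 9.7626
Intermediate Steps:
b(l) = -4/9 + l
j(U, r) = -4 + U*r
v(Y, d) = 5776/81 (v(Y, d) = (-4 + (-4/9 - 4))**2 = (-4 - 40/9)**2 = (-76/9)**2 = 5776/81)
X = 24 (X = ((-4 + 0*1)*6)*(-1) = ((-4 + 0)*6)*(-1) = -4*6*(-1) = -24*(-1) = 24)
sqrt(X + v(-251, -460)) = sqrt(24 + 5776/81) = sqrt(7720/81) = 2*sqrt(1930)/9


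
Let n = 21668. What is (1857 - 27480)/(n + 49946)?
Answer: -25623/71614 ≈ -0.35779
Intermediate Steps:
(1857 - 27480)/(n + 49946) = (1857 - 27480)/(21668 + 49946) = -25623/71614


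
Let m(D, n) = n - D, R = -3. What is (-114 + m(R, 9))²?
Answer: 10404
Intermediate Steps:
(-114 + m(R, 9))² = (-114 + (9 - 1*(-3)))² = (-114 + (9 + 3))² = (-114 + 12)² = (-102)² = 10404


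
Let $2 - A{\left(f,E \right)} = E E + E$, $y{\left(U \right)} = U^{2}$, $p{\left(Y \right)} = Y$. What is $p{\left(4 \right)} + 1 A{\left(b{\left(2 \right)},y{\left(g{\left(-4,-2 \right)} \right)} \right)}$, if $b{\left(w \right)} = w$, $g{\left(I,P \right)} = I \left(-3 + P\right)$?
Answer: $-160394$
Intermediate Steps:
$A{\left(f,E \right)} = 2 - E - E^{2}$ ($A{\left(f,E \right)} = 2 - \left(E E + E\right) = 2 - \left(E^{2} + E\right) = 2 - \left(E + E^{2}\right) = 2 - E - E^{2}$)
$p{\left(4 \right)} + 1 A{\left(b{\left(2 \right)},y{\left(g{\left(-4,-2 \right)} \right)} \right)} = 4 + 1 \left(2 - \left(- 4 \left(-3 - 2\right)\right)^{2} - \left(\left(- 4 \left(-3 - 2\right)\right)^{2}\right)^{2}\right) = 4 + 1 \left(2 - \left(\left(-4\right) \left(-5\right)\right)^{2} - \left(\left(\left(-4\right) \left(-5\right)\right)^{2}\right)^{2}\right) = 4 + 1 \left(2 - 20^{2} - \left(20^{2}\right)^{2}\right) = 4 + 1 \left(2 - 400 - 400^{2}\right) = 4 + 1 \left(2 - 400 - 160000\right) = 4 + 1 \left(-160398\right) = 4 - 160398 = -160394$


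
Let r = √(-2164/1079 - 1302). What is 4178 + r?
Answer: 4178 + I*√1518176738/1079 ≈ 4178.0 + 36.111*I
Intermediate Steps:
r = I*√1518176738/1079 (r = √(-2164*1/1079 - 1302) = √(-2164/1079 - 1302) = √(-1407022/1079) = I*√1518176738/1079 ≈ 36.111*I)
4178 + r = 4178 + I*√1518176738/1079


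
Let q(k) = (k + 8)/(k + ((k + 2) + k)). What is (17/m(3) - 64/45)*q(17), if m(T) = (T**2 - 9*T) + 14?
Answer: -5105/1908 ≈ -2.6756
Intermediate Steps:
m(T) = 14 + T**2 - 9*T
q(k) = (8 + k)/(2 + 3*k) (q(k) = (8 + k)/(k + ((2 + k) + k)) = (8 + k)/(k + (2 + 2*k)) = (8 + k)/(2 + 3*k))
(17/m(3) - 64/45)*q(17) = (17/(14 + 3**2 - 9*3) - 64/45)*((8 + 17)/(2 + 3*17)) = (17/(14 + 9 - 27) - 64*1/45)*(25/(2 + 51)) = (17/(-4) - 64/45)*(25/53) = (17*(-1/4) - 64/45)*((1/53)*25) = (-17/4 - 64/45)*(25/53) = -1021/180*25/53 = -5105/1908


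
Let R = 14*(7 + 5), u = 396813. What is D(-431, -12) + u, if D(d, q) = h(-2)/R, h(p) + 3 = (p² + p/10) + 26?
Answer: 166661527/420 ≈ 3.9681e+5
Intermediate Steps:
R = 168 (R = 14*12 = 168)
h(p) = 23 + p² + p/10 (h(p) = -3 + ((p² + p/10) + 26) = -3 + (26 + p² + p/10) = 23 + p² + p/10)
D(d, q) = 67/420 (D(d, q) = (23 + (-2)² + (⅒)*(-2))/168 = (23 + 4 - ⅕)*(1/168) = (134/5)*(1/168) = 67/420)
D(-431, -12) + u = 67/420 + 396813 = 166661527/420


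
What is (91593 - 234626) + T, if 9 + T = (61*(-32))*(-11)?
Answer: -121570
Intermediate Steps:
T = 21463 (T = -9 + (61*(-32))*(-11) = -9 - 1952*(-11) = -9 + 21472 = 21463)
(91593 - 234626) + T = (91593 - 234626) + 21463 = -143033 + 21463 = -121570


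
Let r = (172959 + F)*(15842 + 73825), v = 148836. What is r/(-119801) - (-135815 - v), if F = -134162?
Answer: 2783878532/10891 ≈ 2.5561e+5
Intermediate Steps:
r = 3478810599 (r = (172959 - 134162)*(15842 + 73825) = 38797*89667 = 3478810599)
r/(-119801) - (-135815 - v) = 3478810599/(-119801) - (-135815 - 1*148836) = 3478810599*(-1/119801) - (-135815 - 148836) = -316255509/10891 - 1*(-284651) = -316255509/10891 + 284651 = 2783878532/10891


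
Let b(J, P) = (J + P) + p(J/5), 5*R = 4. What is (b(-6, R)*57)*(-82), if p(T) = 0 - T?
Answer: 18696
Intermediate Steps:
R = ⅘ (R = (⅕)*4 = ⅘ ≈ 0.80000)
p(T) = -T
b(J, P) = P + 4*J/5 (b(J, P) = (J + P) - J/5 = P + 4*J/5)
(b(-6, R)*57)*(-82) = ((⅘ + (⅘)*(-6))*57)*(-82) = ((⅘ - 24/5)*57)*(-82) = -4*57*(-82) = -228*(-82) = 18696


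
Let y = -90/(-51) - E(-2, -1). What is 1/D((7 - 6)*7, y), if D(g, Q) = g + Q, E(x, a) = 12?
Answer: -17/55 ≈ -0.30909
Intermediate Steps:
y = -174/17 (y = -90/(-51) - 1*12 = -90*(-1/51) - 12 = 30/17 - 12 = -174/17 ≈ -10.235)
D(g, Q) = Q + g
1/D((7 - 6)*7, y) = 1/(-174/17 + (7 - 6)*7) = 1/(-174/17 + 1*7) = 1/(-174/17 + 7) = 1/(-55/17) = -17/55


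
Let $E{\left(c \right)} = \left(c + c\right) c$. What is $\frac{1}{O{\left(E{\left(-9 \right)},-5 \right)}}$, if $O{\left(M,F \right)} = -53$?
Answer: $- \frac{1}{53} \approx -0.018868$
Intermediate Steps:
$E{\left(c \right)} = 2 c^{2}$ ($E{\left(c \right)} = 2 c c = 2 c^{2}$)
$\frac{1}{O{\left(E{\left(-9 \right)},-5 \right)}} = \frac{1}{-53} = - \frac{1}{53}$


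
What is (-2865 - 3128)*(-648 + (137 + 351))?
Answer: 958880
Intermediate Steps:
(-2865 - 3128)*(-648 + (137 + 351)) = -5993*(-648 + 488) = -5993*(-160) = 958880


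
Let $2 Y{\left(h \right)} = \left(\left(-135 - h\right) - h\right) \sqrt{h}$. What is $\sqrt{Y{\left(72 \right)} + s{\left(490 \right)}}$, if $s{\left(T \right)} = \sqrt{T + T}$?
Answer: $\sqrt{- 837 \sqrt{2} + 14 \sqrt{5}} \approx 33.947 i$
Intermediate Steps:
$s{\left(T \right)} = \sqrt{2} \sqrt{T}$ ($s{\left(T \right)} = \sqrt{2 T} = \sqrt{2} \sqrt{T}$)
$Y{\left(h \right)} = \frac{\sqrt{h} \left(-135 - 2 h\right)}{2}$ ($Y{\left(h \right)} = \frac{\left(\left(-135 - h\right) - h\right) \sqrt{h}}{2} = \frac{\left(-135 - 2 h\right) \sqrt{h}}{2} = \frac{\sqrt{h} \left(-135 - 2 h\right)}{2}$)
$\sqrt{Y{\left(72 \right)} + s{\left(490 \right)}} = \sqrt{\sqrt{72} \left(- \frac{135}{2} - 72\right) + \sqrt{2} \sqrt{490}} = \sqrt{6 \sqrt{2} \left(- \frac{135}{2} - 72\right) + \sqrt{2} \cdot 7 \sqrt{10}} = \sqrt{6 \sqrt{2} \left(- \frac{279}{2}\right) + 14 \sqrt{5}} = \sqrt{- 837 \sqrt{2} + 14 \sqrt{5}}$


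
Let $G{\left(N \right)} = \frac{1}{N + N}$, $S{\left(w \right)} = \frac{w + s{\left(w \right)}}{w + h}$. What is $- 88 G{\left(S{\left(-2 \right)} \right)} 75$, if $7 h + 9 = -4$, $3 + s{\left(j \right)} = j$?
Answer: $- \frac{89100}{49} \approx -1818.4$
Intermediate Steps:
$s{\left(j \right)} = -3 + j$
$h = - \frac{13}{7}$ ($h = - \frac{9}{7} + \frac{1}{7} \left(-4\right) = - \frac{9}{7} - \frac{4}{7} = - \frac{13}{7} \approx -1.8571$)
$S{\left(w \right)} = \frac{-3 + 2 w}{- \frac{13}{7} + w}$ ($S{\left(w \right)} = \frac{w + \left(-3 + w\right)}{w - \frac{13}{7}} = \frac{-3 + 2 w}{- \frac{13}{7} + w}$)
$G{\left(N \right)} = \frac{1}{2 N}$
$- 88 G{\left(S{\left(-2 \right)} \right)} 75 = - 88 \frac{1}{2 \frac{7 \left(-3 + 2 \left(-2\right)\right)}{-13 + 7 \left(-2\right)}} 75 = - 88 \frac{1}{2 \frac{7 \left(-3 - 4\right)}{-13 - 14}} \cdot 75 = - 88 \frac{1}{2 \cdot 7 \frac{1}{-27} \left(-7\right)} 75 = - 88 \frac{1}{2 \cdot 7 \left(- \frac{1}{27}\right) \left(-7\right)} 75 = - 88 \frac{1}{2 \cdot \frac{49}{27}} \cdot 75 = - 88 \cdot \frac{1}{2} \cdot \frac{27}{49} \cdot 75 = \left(-88\right) \frac{27}{98} \cdot 75 = \left(- \frac{1188}{49}\right) 75 = - \frac{89100}{49}$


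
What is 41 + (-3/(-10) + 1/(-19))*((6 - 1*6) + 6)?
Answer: 4036/95 ≈ 42.484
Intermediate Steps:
41 + (-3/(-10) + 1/(-19))*((6 - 1*6) + 6) = 41 + (-3*(-⅒) + 1*(-1/19))*((6 - 6) + 6) = 41 + (3/10 - 1/19)*(0 + 6) = 41 + (47/190)*6 = 41 + 141/95 = 4036/95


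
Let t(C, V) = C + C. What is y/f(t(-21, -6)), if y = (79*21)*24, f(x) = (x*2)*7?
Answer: -474/7 ≈ -67.714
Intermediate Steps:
t(C, V) = 2*C
f(x) = 14*x (f(x) = (2*x)*7 = 14*x)
y = 39816 (y = 1659*24 = 39816)
y/f(t(-21, -6)) = 39816/((14*(2*(-21)))) = 39816/((14*(-42))) = 39816/(-588) = 39816*(-1/588) = -474/7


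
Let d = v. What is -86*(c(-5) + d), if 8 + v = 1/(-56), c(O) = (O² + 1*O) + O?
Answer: -16813/28 ≈ -600.46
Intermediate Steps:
c(O) = O² + 2*O (c(O) = (O² + O) + O = (O + O²) + O = O² + 2*O)
v = -449/56 (v = -8 + 1/(-56) = -8 - 1/56 = -449/56 ≈ -8.0179)
d = -449/56 ≈ -8.0179
-86*(c(-5) + d) = -86*(-5*(2 - 5) - 449/56) = -86*(-5*(-3) - 449/56) = -86*(15 - 449/56) = -86*391/56 = -16813/28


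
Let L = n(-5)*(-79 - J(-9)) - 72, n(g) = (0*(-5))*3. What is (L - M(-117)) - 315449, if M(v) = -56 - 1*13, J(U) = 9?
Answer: -315452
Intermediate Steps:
M(v) = -69 (M(v) = -56 - 13 = -69)
n(g) = 0 (n(g) = 0*3 = 0)
L = -72 (L = 0*(-79 - 1*9) - 72 = 0*(-79 - 9) - 72 = 0*(-88) - 72 = 0 - 72 = -72)
(L - M(-117)) - 315449 = (-72 - 1*(-69)) - 315449 = (-72 + 69) - 315449 = -3 - 315449 = -315452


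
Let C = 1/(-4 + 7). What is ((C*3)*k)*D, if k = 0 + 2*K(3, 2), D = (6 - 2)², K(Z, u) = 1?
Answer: 32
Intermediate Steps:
C = ⅓ (C = 1/3 = ⅓ ≈ 0.33333)
D = 16 (D = 4² = 16)
k = 2 (k = 0 + 2*1 = 0 + 2 = 2)
((C*3)*k)*D = (((⅓)*3)*2)*16 = (1*2)*16 = 2*16 = 32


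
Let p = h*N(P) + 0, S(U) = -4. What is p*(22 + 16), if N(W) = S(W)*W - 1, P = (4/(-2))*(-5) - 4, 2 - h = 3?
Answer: 950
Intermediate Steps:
h = -1 (h = 2 - 1*3 = 2 - 3 = -1)
P = 6 (P = (4*(-½))*(-5) - 4 = -2*(-5) - 4 = 10 - 4 = 6)
N(W) = -1 - 4*W (N(W) = -4*W - 1 = -1 - 4*W)
p = 25 (p = -(-1 - 4*6) + 0 = -(-1 - 24) + 0 = -1*(-25) + 0 = 25 + 0 = 25)
p*(22 + 16) = 25*(22 + 16) = 25*38 = 950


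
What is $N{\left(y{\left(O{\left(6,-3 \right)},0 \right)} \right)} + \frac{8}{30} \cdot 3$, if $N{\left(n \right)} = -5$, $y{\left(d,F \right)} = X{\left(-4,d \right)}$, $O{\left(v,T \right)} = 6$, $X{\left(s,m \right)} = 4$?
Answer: $- \frac{21}{5} \approx -4.2$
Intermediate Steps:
$y{\left(d,F \right)} = 4$
$N{\left(y{\left(O{\left(6,-3 \right)},0 \right)} \right)} + \frac{8}{30} \cdot 3 = -5 + \frac{8}{30} \cdot 3 = -5 + 8 \cdot \frac{1}{30} \cdot 3 = -5 + \frac{4}{15} \cdot 3 = -5 + \frac{4}{5} = - \frac{21}{5}$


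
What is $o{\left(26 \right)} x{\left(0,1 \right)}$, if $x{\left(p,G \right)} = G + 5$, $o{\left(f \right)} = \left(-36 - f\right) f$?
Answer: $-9672$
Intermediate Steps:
$o{\left(f \right)} = f \left(-36 - f\right)$
$x{\left(p,G \right)} = 5 + G$
$o{\left(26 \right)} x{\left(0,1 \right)} = \left(-1\right) 26 \left(36 + 26\right) \left(5 + 1\right) = \left(-1\right) 26 \cdot 62 \cdot 6 = \left(-1612\right) 6 = -9672$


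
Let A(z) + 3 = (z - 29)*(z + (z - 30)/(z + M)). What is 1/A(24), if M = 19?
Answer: -43/5259 ≈ -0.0081765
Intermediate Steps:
A(z) = -3 + (-29 + z)*(z + (-30 + z)/(19 + z)) (A(z) = -3 + (z - 29)*(z + (z - 30)/(z + 19)) = -3 + (-29 + z)*(z + (-30 + z)/(19 + z)))
1/A(24) = 1/((813 + 24³ - 613*24 - 9*24²)/(19 + 24)) = 1/((813 + 13824 - 14712 - 9*576)/43) = 1/((813 + 13824 - 14712 - 5184)/43) = 1/((1/43)*(-5259)) = 1/(-5259/43) = -43/5259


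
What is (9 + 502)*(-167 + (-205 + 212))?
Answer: -81760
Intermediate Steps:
(9 + 502)*(-167 + (-205 + 212)) = 511*(-167 + 7) = 511*(-160) = -81760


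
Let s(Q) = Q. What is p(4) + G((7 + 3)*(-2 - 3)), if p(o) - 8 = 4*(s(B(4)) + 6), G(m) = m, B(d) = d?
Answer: -2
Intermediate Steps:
p(o) = 48 (p(o) = 8 + 4*(4 + 6) = 8 + 4*10 = 8 + 40 = 48)
p(4) + G((7 + 3)*(-2 - 3)) = 48 + (7 + 3)*(-2 - 3) = 48 + 10*(-5) = 48 - 50 = -2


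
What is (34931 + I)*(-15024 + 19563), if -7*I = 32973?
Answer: 960198216/7 ≈ 1.3717e+8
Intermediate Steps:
I = -32973/7 (I = -⅐*32973 = -32973/7 ≈ -4710.4)
(34931 + I)*(-15024 + 19563) = (34931 - 32973/7)*(-15024 + 19563) = (211544/7)*4539 = 960198216/7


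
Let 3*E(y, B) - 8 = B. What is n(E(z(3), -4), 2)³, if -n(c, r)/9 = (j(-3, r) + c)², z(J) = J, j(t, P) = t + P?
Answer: -1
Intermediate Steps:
j(t, P) = P + t
E(y, B) = 8/3 + B/3
n(c, r) = -9*(-3 + c + r)² (n(c, r) = -9*((r - 3) + c)² = -9*((-3 + r) + c)² = -9*(-3 + c + r)²)
n(E(z(3), -4), 2)³ = (-9*(-3 + (8/3 + (⅓)*(-4)) + 2)²)³ = (-9*(-3 + (8/3 - 4/3) + 2)²)³ = (-9*(-3 + 4/3 + 2)²)³ = (-9*(⅓)²)³ = (-9*⅑)³ = (-1)³ = -1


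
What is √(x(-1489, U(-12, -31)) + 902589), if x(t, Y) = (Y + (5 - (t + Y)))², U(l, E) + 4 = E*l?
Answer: 5*√125385 ≈ 1770.5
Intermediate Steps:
U(l, E) = -4 + E*l
x(t, Y) = (5 - t)² (x(t, Y) = (Y + (5 - (Y + t)))² = (Y + (5 + (-Y - t)))² = (Y + (5 - Y - t))² = (5 - t)²)
√(x(-1489, U(-12, -31)) + 902589) = √((-5 - 1489)² + 902589) = √((-1494)² + 902589) = √(2232036 + 902589) = √3134625 = 5*√125385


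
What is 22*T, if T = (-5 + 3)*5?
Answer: -220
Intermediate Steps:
T = -10 (T = -2*5 = -10)
22*T = 22*(-10) = -220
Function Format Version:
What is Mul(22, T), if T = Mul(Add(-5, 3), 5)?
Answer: -220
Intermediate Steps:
T = -10 (T = Mul(-2, 5) = -10)
Mul(22, T) = Mul(22, -10) = -220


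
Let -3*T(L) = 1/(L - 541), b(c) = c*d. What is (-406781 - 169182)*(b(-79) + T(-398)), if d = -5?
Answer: -640883245508/2817 ≈ -2.2751e+8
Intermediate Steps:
b(c) = -5*c (b(c) = c*(-5) = -5*c)
T(L) = -1/(3*(-541 + L)) (T(L) = -1/(3*(L - 541)) = -1/(3*(-541 + L)))
(-406781 - 169182)*(b(-79) + T(-398)) = (-406781 - 169182)*(-5*(-79) - 1/(-1623 + 3*(-398))) = -575963*(395 - 1/(-1623 - 1194)) = -575963*(395 - 1/(-2817)) = -575963*(395 - 1*(-1/2817)) = -575963*(395 + 1/2817) = -575963*1112716/2817 = -640883245508/2817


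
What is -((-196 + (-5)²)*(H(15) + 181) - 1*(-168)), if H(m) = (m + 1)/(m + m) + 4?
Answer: 157791/5 ≈ 31558.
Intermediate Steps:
H(m) = 4 + (1 + m)/(2*m) (H(m) = (1 + m)/((2*m)) + 4 = (1 + m)*(1/(2*m)) + 4 = (1 + m)/(2*m) + 4 = 4 + (1 + m)/(2*m))
-((-196 + (-5)²)*(H(15) + 181) - 1*(-168)) = -((-196 + (-5)²)*((½)*(1 + 9*15)/15 + 181) - 1*(-168)) = -((-196 + 25)*((½)*(1/15)*(1 + 135) + 181) + 168) = -(-171*((½)*(1/15)*136 + 181) + 168) = -(-171*(68/15 + 181) + 168) = -(-171*2783/15 + 168) = -(-158631/5 + 168) = -1*(-157791/5) = 157791/5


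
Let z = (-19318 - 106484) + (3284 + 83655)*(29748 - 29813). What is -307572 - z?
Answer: 5469265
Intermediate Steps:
z = -5776837 (z = -125802 + 86939*(-65) = -125802 - 5651035 = -5776837)
-307572 - z = -307572 - 1*(-5776837) = -307572 + 5776837 = 5469265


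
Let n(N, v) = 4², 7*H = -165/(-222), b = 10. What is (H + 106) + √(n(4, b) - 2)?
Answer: 54963/518 + √14 ≈ 109.85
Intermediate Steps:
H = 55/518 (H = (-165/(-222))/7 = (-165*(-1/222))/7 = (⅐)*(55/74) = 55/518 ≈ 0.10618)
n(N, v) = 16
(H + 106) + √(n(4, b) - 2) = (55/518 + 106) + √(16 - 2) = 54963/518 + √14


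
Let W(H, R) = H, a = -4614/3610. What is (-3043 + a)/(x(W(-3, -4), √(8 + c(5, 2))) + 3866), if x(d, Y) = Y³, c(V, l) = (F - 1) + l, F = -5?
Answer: -2747461/3496285 ≈ -0.78582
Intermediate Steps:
a = -2307/1805 (a = -4614*1/3610 = -2307/1805 ≈ -1.2781)
c(V, l) = -6 + l (c(V, l) = (-5 - 1) + l = -6 + l)
(-3043 + a)/(x(W(-3, -4), √(8 + c(5, 2))) + 3866) = (-3043 - 2307/1805)/((√(8 + (-6 + 2)))³ + 3866) = -5494922/(1805*((√(8 - 4))³ + 3866)) = -5494922/(1805*((√4)³ + 3866)) = -5494922/(1805*(2³ + 3866)) = -5494922/(1805*(8 + 3866)) = -5494922/1805/3874 = -5494922/1805*1/3874 = -2747461/3496285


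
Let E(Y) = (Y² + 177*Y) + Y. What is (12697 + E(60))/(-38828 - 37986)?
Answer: -26977/76814 ≈ -0.35120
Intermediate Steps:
E(Y) = Y² + 178*Y
(12697 + E(60))/(-38828 - 37986) = (12697 + 60*(178 + 60))/(-38828 - 37986) = (12697 + 60*238)/(-76814) = (12697 + 14280)*(-1/76814) = 26977*(-1/76814) = -26977/76814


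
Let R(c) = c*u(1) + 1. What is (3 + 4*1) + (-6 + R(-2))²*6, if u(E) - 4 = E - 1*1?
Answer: 1021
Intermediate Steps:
u(E) = 3 + E (u(E) = 4 + (E - 1*1) = 4 + (E - 1) = 4 + (-1 + E) = 3 + E)
R(c) = 1 + 4*c (R(c) = c*(3 + 1) + 1 = c*4 + 1 = 4*c + 1 = 1 + 4*c)
(3 + 4*1) + (-6 + R(-2))²*6 = (3 + 4*1) + (-6 + (1 + 4*(-2)))²*6 = (3 + 4) + (-6 + (1 - 8))²*6 = 7 + (-6 - 7)²*6 = 7 + (-13)²*6 = 7 + 169*6 = 7 + 1014 = 1021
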